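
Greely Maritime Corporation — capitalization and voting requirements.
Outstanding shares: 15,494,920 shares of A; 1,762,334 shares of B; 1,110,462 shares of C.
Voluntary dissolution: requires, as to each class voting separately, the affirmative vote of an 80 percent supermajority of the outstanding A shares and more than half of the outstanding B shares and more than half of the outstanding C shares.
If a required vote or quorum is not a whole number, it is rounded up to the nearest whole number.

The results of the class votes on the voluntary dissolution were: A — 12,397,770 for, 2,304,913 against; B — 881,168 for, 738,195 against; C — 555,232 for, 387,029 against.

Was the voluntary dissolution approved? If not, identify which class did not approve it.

Approved — every class gave the required vote.

A: 4/5 of 15494920 = 12395936; 12,395,936 required, 12,397,770 in favor — approved.
B: a majority of 1762334 is 881168; 881,168 required, 881,168 in favor — approved.
C: a majority of 1110462 is 555232; 555,232 required, 555,232 in favor — approved.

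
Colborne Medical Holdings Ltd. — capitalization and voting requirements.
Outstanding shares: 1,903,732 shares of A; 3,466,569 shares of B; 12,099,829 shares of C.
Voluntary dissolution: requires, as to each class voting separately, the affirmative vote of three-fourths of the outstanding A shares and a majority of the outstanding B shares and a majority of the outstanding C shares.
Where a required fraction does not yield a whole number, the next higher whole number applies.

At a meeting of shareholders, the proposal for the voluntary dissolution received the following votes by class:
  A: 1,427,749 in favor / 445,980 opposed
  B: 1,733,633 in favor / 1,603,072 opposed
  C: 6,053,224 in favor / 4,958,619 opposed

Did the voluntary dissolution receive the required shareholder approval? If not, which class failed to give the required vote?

A: 3/4 of 1903732 = 1427799; 1,427,799 required, 1,427,749 in favor — not approved.
B: a majority of 3466569 is 1733285; 1,733,285 required, 1,733,633 in favor — approved.
C: a majority of 12099829 is 6049915; 6,049,915 required, 6,053,224 in favor — approved.

Not approved — the A shares did not give the required vote.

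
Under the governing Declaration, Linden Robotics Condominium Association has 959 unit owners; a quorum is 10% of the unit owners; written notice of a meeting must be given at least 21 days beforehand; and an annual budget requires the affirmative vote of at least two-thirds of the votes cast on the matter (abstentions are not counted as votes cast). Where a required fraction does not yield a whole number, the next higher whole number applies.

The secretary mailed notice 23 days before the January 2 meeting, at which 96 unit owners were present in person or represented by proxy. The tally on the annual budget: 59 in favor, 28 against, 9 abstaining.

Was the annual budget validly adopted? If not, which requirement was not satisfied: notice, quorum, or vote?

Notice: 23 days given; 21 required. Satisfied.
Quorum: 10% of 959 = 95.90, rounded up to 96; 96 present. Satisfied.
Vote: requires two-thirds of the votes cast (96 − 9 abstaining = 87); 2/3 of 87 = 58, so 58 needed; 59 in favor. Satisfied.

Valid — all requirements satisfied.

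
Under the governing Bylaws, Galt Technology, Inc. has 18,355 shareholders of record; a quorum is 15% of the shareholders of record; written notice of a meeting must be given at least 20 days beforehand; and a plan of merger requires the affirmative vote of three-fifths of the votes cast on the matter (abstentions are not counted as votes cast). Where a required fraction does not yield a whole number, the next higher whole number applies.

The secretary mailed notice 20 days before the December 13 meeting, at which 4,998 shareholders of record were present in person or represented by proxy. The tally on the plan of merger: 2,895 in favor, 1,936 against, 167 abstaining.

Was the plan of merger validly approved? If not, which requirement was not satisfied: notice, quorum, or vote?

Invalid — vote requirement not satisfied.

Notice: 20 days given; 20 required. Satisfied.
Quorum: 15% of 18,355 = 2,753.25, rounded up to 2,754; 4,998 present. Satisfied.
Vote: requires three-fifths of the votes cast (4,998 − 167 abstaining = 4,831); 3/5 of 4831 = 2898.60, rounded up to 2899, so 2,899 needed; 2,895 in favor. Not satisfied.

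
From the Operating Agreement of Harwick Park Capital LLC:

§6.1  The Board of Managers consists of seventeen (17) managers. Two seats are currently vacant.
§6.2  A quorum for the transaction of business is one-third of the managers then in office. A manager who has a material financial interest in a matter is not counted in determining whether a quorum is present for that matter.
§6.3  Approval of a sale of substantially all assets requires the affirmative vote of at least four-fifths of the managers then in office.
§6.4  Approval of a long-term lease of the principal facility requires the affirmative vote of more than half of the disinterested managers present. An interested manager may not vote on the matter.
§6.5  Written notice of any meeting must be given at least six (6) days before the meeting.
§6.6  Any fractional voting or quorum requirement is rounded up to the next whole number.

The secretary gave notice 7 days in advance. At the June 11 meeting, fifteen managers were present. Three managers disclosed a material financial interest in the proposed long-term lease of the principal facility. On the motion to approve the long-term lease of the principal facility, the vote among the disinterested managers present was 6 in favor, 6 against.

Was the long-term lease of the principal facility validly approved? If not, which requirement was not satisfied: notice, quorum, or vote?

Notice: 7 days given; 6 required (7 ≥ 6). Satisfied.
Quorum: 15 present, but the 3 interested managers do not count, leaving 12. Quorum is 5. Satisfied.
Vote: the long-term lease of the principal facility requires a majority of the disinterested managers present (15 − 3 = 12). A majority of 12 is 7, so 7 affirmative votes are needed; 6 voted in favor. Not satisfied.

Invalid — vote requirement not satisfied.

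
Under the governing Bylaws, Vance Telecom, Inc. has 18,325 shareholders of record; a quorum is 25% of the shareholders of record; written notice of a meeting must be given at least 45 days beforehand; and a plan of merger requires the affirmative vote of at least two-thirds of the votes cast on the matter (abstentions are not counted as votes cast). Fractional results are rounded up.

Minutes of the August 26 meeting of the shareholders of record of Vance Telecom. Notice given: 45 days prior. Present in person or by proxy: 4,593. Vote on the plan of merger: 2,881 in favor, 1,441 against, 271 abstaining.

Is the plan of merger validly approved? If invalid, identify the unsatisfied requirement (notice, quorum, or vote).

Invalid — vote requirement not satisfied.

Notice: 45 days given; 45 required. Satisfied.
Quorum: 25% of 18,325 = 4,581.25, rounded up to 4,582; 4,593 present. Satisfied.
Vote: requires two-thirds of the votes cast (4,593 − 271 abstaining = 4,322); 2/3 of 4322 = 2881.33, rounded up to 2882, so 2,882 needed; 2,881 in favor. Not satisfied.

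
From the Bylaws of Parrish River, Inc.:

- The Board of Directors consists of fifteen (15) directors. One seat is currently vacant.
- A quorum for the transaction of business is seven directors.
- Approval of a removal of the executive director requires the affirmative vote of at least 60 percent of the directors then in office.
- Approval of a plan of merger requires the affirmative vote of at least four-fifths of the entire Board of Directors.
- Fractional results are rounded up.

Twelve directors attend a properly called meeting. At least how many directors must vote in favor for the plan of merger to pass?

12

The plan of merger requires four-fifths of the entire Board of Directors (15).
4/5 of 15 = 12.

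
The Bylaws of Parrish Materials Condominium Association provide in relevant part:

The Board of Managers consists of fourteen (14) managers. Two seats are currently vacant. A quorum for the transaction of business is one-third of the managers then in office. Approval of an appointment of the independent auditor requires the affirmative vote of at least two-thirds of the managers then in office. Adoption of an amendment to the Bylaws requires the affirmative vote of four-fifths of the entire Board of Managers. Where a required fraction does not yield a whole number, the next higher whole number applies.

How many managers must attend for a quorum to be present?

4

1/3 of 12 = 4.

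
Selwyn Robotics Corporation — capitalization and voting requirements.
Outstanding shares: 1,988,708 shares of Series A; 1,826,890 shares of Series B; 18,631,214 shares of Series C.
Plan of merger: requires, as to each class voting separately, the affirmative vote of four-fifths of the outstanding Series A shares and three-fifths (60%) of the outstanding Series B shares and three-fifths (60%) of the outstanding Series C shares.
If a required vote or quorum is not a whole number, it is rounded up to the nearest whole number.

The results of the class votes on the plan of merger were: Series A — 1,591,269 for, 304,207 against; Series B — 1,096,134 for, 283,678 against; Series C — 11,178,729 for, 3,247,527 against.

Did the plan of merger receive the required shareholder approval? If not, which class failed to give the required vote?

Approved — every class gave the required vote.

Series A: 4/5 of 1988708 = 1590966.40, rounded up to 1590967; 1,590,967 required, 1,591,269 in favor — approved.
Series B: 3/5 of 1826890 = 1096134; 1,096,134 required, 1,096,134 in favor — approved.
Series C: 3/5 of 18631214 = 11178728.40, rounded up to 11178729; 11,178,729 required, 11,178,729 in favor — approved.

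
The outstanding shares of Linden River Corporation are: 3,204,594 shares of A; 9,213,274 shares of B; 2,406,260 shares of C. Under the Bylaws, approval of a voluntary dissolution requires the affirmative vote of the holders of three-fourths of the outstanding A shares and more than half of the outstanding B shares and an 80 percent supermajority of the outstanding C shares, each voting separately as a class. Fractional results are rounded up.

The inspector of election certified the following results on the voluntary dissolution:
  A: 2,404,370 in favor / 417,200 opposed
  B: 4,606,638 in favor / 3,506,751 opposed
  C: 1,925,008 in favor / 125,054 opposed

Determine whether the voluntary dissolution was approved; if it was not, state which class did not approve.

Approved — every class gave the required vote.

A: 3/4 of 3204594 = 2403445.50, rounded up to 2403446; 2,403,446 required, 2,404,370 in favor — approved.
B: a majority of 9213274 is 4606638; 4,606,638 required, 4,606,638 in favor — approved.
C: 4/5 of 2406260 = 1925008; 1,925,008 required, 1,925,008 in favor — approved.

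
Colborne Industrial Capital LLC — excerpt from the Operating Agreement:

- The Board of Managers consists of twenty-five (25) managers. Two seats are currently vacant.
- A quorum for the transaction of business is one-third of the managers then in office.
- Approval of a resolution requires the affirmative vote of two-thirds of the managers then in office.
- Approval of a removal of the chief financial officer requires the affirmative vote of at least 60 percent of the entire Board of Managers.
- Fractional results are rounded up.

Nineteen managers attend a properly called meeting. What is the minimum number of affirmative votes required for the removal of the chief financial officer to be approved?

The removal of the chief financial officer requires three-fifths of the entire Board of Managers (25).
3/5 of 25 = 15.

15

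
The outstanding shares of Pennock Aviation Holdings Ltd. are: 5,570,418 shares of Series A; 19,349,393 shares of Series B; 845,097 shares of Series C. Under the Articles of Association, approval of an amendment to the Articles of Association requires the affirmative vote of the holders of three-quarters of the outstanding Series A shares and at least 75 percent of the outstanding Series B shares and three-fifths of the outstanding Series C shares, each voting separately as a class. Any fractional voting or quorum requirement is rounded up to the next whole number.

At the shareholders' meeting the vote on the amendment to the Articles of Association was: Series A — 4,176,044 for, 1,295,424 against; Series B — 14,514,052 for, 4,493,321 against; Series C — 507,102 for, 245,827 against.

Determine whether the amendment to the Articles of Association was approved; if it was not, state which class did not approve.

Series A: 3/4 of 5570418 = 4177813.50, rounded up to 4177814; 4,177,814 required, 4,176,044 in favor — not approved.
Series B: 3/4 of 19349393 = 14512044.75, rounded up to 14512045; 14,512,045 required, 14,514,052 in favor — approved.
Series C: 3/5 of 845097 = 507058.20, rounded up to 507059; 507,059 required, 507,102 in favor — approved.

Not approved — the Series A shares did not give the required vote.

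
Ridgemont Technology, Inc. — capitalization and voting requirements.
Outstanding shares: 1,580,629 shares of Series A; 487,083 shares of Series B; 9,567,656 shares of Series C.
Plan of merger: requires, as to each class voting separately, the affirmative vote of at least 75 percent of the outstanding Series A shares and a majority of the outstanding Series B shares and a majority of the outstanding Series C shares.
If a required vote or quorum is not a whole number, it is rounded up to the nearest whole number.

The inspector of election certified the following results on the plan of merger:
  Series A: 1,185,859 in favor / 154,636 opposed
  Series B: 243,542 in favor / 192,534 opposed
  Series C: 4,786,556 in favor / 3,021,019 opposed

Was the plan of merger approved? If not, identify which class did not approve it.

Series A: 3/4 of 1580629 = 1185471.75, rounded up to 1185472; 1,185,472 required, 1,185,859 in favor — approved.
Series B: a majority of 487083 is 243542; 243,542 required, 243,542 in favor — approved.
Series C: a majority of 9567656 is 4783829; 4,783,829 required, 4,786,556 in favor — approved.

Approved — every class gave the required vote.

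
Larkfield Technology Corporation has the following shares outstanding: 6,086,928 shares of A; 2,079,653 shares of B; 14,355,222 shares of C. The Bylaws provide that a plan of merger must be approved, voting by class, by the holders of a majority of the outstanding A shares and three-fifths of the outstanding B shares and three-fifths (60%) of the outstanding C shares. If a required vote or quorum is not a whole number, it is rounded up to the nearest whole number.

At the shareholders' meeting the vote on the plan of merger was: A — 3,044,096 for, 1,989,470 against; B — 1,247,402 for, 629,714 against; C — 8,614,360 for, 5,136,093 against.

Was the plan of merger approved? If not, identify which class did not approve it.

Not approved — the B shares did not give the required vote.

A: a majority of 6086928 is 3043465; 3,043,465 required, 3,044,096 in favor — approved.
B: 3/5 of 2079653 = 1247791.80, rounded up to 1247792; 1,247,792 required, 1,247,402 in favor — not approved.
C: 3/5 of 14355222 = 8613133.20, rounded up to 8613134; 8,613,134 required, 8,614,360 in favor — approved.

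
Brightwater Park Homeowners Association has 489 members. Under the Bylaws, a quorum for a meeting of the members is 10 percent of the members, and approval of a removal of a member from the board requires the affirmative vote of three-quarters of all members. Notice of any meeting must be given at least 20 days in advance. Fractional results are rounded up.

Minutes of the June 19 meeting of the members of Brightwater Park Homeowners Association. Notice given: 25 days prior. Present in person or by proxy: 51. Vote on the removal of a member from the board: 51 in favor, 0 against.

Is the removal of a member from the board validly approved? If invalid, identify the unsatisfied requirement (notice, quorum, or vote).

Invalid — vote requirement not satisfied.

Notice: 25 days given; 20 required. Satisfied.
Quorum: 10% of 489 = 48.90, rounded up to 49; 51 present. Satisfied.
Vote: requires three-fourths of all members (489); 3/4 of 489 = 366.75, rounded up to 367, so 367 needed; 51 in favor. Not satisfied.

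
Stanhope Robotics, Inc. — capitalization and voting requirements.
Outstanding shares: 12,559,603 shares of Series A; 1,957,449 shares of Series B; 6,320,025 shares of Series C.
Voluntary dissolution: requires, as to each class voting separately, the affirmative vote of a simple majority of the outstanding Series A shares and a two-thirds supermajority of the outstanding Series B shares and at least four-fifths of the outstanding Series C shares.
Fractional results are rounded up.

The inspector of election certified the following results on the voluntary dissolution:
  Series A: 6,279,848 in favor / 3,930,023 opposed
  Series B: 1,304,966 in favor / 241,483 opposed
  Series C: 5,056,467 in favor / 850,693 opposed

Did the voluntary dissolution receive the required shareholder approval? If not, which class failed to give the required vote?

Approved — every class gave the required vote.

Series A: a majority of 12559603 is 6279802; 6,279,802 required, 6,279,848 in favor — approved.
Series B: 2/3 of 1957449 = 1304966; 1,304,966 required, 1,304,966 in favor — approved.
Series C: 4/5 of 6320025 = 5056020; 5,056,020 required, 5,056,467 in favor — approved.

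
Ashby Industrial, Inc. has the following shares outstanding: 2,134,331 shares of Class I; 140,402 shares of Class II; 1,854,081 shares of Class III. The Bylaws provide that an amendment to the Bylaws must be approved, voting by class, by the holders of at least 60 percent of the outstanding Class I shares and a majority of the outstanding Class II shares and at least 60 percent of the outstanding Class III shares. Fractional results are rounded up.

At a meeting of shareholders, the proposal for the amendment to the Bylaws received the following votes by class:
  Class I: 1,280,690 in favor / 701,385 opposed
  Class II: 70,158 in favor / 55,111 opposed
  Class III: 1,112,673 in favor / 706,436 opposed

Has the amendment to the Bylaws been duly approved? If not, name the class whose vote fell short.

Class I: 3/5 of 2134331 = 1280598.60, rounded up to 1280599; 1,280,599 required, 1,280,690 in favor — approved.
Class II: a majority of 140402 is 70202; 70,202 required, 70,158 in favor — not approved.
Class III: 3/5 of 1854081 = 1112448.60, rounded up to 1112449; 1,112,449 required, 1,112,673 in favor — approved.

Not approved — the Class II shares did not give the required vote.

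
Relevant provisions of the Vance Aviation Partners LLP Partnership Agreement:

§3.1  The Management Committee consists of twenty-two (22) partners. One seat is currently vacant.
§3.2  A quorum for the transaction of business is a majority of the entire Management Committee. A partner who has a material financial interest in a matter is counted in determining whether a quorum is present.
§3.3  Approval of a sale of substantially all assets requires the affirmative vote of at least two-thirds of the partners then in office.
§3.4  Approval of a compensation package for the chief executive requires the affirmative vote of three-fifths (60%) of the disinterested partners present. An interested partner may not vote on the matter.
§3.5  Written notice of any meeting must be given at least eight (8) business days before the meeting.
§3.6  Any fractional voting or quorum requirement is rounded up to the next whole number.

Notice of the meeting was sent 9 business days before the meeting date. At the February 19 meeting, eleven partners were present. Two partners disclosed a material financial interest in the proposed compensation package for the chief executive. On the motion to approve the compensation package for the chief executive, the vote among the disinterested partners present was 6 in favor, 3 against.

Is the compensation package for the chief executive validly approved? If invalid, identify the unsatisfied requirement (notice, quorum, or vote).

Notice: 9 business days given; 8 required (9 ≥ 8). Satisfied.
Quorum: 11 present (interested partners count toward quorum); quorum is 12. Not satisfied.
Vote: the compensation package for the chief executive requires three-fifths of the disinterested partners present (11 − 2 = 9). 3/5 of 9 = 5.40, rounded up to 6, so 6 affirmative votes are needed; 6 voted in favor. Satisfied. (Moot — without a quorum no business can be validly transacted.)

Invalid — quorum requirement not satisfied.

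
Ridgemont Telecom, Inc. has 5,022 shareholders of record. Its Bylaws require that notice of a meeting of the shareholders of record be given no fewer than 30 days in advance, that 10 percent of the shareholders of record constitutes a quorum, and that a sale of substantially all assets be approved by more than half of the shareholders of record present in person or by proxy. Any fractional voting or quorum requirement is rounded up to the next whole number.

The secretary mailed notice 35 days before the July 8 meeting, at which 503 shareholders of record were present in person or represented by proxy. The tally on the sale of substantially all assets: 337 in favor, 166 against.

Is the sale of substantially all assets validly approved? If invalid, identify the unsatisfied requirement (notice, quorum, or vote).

Notice: 35 days given; 30 required. Satisfied.
Quorum: 10% of 5,022 = 502.20, rounded up to 503; 503 present. Satisfied.
Vote: requires a majority of those present (503); a majority of 503 is 252, so 252 needed; 337 in favor. Satisfied.

Valid — all requirements satisfied.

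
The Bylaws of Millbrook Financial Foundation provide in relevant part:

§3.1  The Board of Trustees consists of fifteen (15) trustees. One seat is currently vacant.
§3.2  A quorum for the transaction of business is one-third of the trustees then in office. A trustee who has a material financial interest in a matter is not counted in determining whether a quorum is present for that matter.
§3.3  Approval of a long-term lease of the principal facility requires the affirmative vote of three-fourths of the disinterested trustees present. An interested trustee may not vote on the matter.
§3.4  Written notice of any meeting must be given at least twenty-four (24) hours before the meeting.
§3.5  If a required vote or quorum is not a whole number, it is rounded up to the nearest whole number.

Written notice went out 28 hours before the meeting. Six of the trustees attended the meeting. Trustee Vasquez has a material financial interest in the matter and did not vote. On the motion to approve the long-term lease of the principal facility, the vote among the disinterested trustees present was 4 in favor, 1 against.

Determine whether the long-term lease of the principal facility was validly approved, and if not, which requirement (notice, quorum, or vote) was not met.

Notice: 28 hours given; 24 required (28 ≥ 24). Satisfied.
Quorum: 6 present, but the 1 interested trustee does not count, leaving 5. Quorum is 5. Satisfied.
Vote: the long-term lease of the principal facility requires three-fourths of the disinterested trustees present (6 − 1 = 5). 3/4 of 5 = 3.75, rounded up to 4, so 4 affirmative votes are needed; 4 voted in favor. Satisfied.

Valid — all requirements satisfied.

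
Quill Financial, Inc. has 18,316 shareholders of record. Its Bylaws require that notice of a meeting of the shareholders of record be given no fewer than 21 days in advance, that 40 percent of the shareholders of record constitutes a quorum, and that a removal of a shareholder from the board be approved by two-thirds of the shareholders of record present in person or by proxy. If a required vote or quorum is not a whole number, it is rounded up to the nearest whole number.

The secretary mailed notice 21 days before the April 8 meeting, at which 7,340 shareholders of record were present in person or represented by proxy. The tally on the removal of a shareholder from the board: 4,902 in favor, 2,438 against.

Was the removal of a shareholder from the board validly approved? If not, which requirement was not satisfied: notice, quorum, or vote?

Notice: 21 days given; 21 required. Satisfied.
Quorum: 40% of 18,316 = 7,326.40, rounded up to 7,327; 7,340 present. Satisfied.
Vote: requires two-thirds of those present (7,340); 2/3 of 7340 = 4893.33, rounded up to 4894, so 4,894 needed; 4,902 in favor. Satisfied.

Valid — all requirements satisfied.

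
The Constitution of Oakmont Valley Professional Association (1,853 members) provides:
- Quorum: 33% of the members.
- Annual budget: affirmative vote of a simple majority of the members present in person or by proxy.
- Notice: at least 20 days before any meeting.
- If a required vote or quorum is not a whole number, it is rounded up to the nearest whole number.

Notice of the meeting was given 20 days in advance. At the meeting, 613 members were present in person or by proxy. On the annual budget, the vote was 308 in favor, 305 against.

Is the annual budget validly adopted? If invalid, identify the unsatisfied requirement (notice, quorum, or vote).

Valid — all requirements satisfied.

Notice: 20 days given; 20 required. Satisfied.
Quorum: 33% of 1,853 = 611.49, rounded up to 612; 613 present. Satisfied.
Vote: requires a majority of those present (613); a majority of 613 is 307, so 307 needed; 308 in favor. Satisfied.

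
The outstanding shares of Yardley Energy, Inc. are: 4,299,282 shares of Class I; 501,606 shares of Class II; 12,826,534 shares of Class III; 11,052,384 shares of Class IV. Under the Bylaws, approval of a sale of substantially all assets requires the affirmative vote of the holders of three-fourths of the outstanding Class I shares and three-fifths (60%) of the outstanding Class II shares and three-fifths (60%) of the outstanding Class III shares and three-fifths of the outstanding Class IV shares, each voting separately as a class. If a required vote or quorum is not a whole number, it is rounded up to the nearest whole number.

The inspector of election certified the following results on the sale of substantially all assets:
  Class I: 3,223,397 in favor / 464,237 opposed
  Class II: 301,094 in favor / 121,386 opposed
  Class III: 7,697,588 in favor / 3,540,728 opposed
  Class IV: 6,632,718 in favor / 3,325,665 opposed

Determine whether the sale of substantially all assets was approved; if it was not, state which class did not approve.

Not approved — the Class I shares did not give the required vote.

Class I: 3/4 of 4299282 = 3224461.50, rounded up to 3224462; 3,224,462 required, 3,223,397 in favor — not approved.
Class II: 3/5 of 501606 = 300963.60, rounded up to 300964; 300,964 required, 301,094 in favor — approved.
Class III: 3/5 of 12826534 = 7695920.40, rounded up to 7695921; 7,695,921 required, 7,697,588 in favor — approved.
Class IV: 3/5 of 11052384 = 6631430.40, rounded up to 6631431; 6,631,431 required, 6,632,718 in favor — approved.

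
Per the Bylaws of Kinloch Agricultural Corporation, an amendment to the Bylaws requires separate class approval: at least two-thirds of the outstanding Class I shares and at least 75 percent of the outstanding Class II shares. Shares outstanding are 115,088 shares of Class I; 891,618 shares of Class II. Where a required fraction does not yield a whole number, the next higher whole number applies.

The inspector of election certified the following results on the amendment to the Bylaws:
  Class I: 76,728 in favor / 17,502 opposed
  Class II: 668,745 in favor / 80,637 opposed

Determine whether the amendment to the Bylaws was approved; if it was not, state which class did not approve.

Class I: 2/3 of 115088 = 76725.33, rounded up to 76726; 76,726 required, 76,728 in favor — approved.
Class II: 3/4 of 891618 = 668713.50, rounded up to 668714; 668,714 required, 668,745 in favor — approved.

Approved — every class gave the required vote.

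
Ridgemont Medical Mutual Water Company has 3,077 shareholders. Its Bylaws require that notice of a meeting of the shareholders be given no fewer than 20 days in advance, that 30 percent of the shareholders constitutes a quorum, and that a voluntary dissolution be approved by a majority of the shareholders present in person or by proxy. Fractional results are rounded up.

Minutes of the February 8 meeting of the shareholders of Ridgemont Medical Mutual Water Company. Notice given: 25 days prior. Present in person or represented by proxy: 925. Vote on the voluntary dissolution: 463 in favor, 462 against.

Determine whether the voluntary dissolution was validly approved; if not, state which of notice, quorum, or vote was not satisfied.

Notice: 25 days given; 20 required. Satisfied.
Quorum: 30% of 3,077 = 923.10, rounded up to 924; 925 present. Satisfied.
Vote: requires a majority of those present (925); a majority of 925 is 463, so 463 needed; 463 in favor. Satisfied.

Valid — all requirements satisfied.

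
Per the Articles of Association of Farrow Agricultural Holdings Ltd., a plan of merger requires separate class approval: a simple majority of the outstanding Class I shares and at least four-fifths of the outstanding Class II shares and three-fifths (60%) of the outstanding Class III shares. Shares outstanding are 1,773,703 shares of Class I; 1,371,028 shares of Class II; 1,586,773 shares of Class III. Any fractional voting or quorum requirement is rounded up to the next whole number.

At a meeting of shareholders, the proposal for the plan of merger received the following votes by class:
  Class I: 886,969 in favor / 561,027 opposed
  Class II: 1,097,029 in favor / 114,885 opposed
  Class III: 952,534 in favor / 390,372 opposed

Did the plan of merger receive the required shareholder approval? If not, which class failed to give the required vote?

Class I: a majority of 1773703 is 886852; 886,852 required, 886,969 in favor — approved.
Class II: 4/5 of 1371028 = 1096822.40, rounded up to 1096823; 1,096,823 required, 1,097,029 in favor — approved.
Class III: 3/5 of 1586773 = 952063.80, rounded up to 952064; 952,064 required, 952,534 in favor — approved.

Approved — every class gave the required vote.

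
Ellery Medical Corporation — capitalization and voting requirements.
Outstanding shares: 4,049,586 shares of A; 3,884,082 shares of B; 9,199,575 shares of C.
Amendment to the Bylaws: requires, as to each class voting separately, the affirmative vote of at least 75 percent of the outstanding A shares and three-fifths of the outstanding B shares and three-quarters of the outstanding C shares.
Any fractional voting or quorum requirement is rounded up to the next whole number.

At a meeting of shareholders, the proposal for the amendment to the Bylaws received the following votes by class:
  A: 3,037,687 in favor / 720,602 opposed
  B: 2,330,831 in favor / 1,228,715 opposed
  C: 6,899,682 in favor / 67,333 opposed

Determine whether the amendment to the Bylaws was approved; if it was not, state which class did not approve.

A: 3/4 of 4049586 = 3037189.50, rounded up to 3037190; 3,037,190 required, 3,037,687 in favor — approved.
B: 3/5 of 3884082 = 2330449.20, rounded up to 2330450; 2,330,450 required, 2,330,831 in favor — approved.
C: 3/4 of 9199575 = 6899681.25, rounded up to 6899682; 6,899,682 required, 6,899,682 in favor — approved.

Approved — every class gave the required vote.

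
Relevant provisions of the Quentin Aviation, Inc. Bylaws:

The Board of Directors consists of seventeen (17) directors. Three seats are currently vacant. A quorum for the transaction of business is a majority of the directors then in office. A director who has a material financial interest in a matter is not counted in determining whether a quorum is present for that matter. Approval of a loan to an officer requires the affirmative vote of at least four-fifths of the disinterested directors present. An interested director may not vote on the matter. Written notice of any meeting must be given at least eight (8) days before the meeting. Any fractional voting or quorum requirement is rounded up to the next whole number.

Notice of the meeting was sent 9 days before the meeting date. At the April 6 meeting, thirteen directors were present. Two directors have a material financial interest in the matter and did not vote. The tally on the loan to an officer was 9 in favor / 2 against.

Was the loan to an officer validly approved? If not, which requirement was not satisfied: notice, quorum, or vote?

Notice: 9 days given; 8 required (9 ≥ 8). Satisfied.
Quorum: 13 present, but the 2 interested directors do not count, leaving 11. Quorum is 8. Satisfied.
Vote: the loan to an officer requires four-fifths of the disinterested directors present (13 − 2 = 11). 4/5 of 11 = 8.80, rounded up to 9, so 9 affirmative votes are needed; 9 voted in favor. Satisfied.

Valid — all requirements satisfied.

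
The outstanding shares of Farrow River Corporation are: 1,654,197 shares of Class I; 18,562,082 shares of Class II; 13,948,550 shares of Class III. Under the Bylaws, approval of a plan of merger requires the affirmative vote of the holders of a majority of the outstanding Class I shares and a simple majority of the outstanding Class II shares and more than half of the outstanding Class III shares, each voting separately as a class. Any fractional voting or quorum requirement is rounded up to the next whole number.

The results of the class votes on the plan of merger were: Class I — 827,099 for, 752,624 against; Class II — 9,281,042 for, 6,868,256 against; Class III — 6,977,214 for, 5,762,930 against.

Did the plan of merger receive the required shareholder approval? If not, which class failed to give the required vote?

Class I: a majority of 1654197 is 827099; 827,099 required, 827,099 in favor — approved.
Class II: a majority of 18562082 is 9281042; 9,281,042 required, 9,281,042 in favor — approved.
Class III: a majority of 13948550 is 6974276; 6,974,276 required, 6,977,214 in favor — approved.

Approved — every class gave the required vote.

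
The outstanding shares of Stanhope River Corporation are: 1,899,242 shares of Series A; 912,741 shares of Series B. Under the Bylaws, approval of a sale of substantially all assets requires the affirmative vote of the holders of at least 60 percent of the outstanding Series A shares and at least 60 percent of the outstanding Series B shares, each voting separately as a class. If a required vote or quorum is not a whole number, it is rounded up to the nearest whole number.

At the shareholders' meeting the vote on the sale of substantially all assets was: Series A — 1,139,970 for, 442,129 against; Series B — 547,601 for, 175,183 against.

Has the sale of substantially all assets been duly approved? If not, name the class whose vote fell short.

Series A: 3/5 of 1899242 = 1139545.20, rounded up to 1139546; 1,139,546 required, 1,139,970 in favor — approved.
Series B: 3/5 of 912741 = 547644.60, rounded up to 547645; 547,645 required, 547,601 in favor — not approved.

Not approved — the Series B shares did not give the required vote.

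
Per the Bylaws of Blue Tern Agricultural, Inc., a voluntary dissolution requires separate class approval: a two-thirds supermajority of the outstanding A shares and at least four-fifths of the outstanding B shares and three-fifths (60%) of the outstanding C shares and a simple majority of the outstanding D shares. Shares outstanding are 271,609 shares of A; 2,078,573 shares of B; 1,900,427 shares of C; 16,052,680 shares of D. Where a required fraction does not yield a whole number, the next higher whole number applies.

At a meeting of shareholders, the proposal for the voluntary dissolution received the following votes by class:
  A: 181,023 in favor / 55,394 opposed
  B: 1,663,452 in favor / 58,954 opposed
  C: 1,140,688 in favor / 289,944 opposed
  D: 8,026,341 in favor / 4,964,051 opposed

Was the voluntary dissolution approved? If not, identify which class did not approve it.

Not approved — the A shares did not give the required vote.

A: 2/3 of 271609 = 181072.67, rounded up to 181073; 181,073 required, 181,023 in favor — not approved.
B: 4/5 of 2078573 = 1662858.40, rounded up to 1662859; 1,662,859 required, 1,663,452 in favor — approved.
C: 3/5 of 1900427 = 1140256.20, rounded up to 1140257; 1,140,257 required, 1,140,688 in favor — approved.
D: a majority of 16052680 is 8026341; 8,026,341 required, 8,026,341 in favor — approved.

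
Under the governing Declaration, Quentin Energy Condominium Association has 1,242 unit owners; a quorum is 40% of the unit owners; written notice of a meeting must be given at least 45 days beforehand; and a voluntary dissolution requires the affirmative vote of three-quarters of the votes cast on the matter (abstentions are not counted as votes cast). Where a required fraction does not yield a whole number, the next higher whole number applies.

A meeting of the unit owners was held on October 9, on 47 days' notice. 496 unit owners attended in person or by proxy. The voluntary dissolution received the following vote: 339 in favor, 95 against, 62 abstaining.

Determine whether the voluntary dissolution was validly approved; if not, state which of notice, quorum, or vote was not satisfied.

Invalid — quorum requirement not satisfied.

Notice: 47 days given; 45 required. Satisfied.
Quorum: 40% of 1,242 = 496.80, rounded up to 497; 496 present. Not satisfied.
Vote: requires three-fourths of the votes cast (496 − 62 abstaining = 434); 3/4 of 434 = 325.50, rounded up to 326, so 326 needed; 339 in favor. Satisfied.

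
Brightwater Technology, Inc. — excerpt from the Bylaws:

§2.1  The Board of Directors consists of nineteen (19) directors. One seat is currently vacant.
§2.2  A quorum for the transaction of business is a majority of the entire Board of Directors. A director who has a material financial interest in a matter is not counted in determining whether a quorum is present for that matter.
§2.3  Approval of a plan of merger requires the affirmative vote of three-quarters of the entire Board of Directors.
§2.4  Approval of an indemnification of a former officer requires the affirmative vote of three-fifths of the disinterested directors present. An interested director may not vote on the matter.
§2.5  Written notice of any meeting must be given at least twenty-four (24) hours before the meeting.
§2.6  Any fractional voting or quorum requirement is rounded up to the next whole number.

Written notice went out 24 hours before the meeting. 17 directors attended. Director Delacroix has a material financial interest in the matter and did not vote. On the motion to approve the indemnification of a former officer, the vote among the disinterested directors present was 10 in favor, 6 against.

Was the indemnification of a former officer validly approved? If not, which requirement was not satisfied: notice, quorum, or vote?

Notice: 24 hours given; 24 required (24 ≥ 24). Satisfied.
Quorum: 17 present, but the 1 interested director does not count, leaving 16. Quorum is 10. Satisfied.
Vote: the indemnification of a former officer requires three-fifths of the disinterested directors present (17 − 1 = 16). 3/5 of 16 = 9.60, rounded up to 10, so 10 affirmative votes are needed; 10 voted in favor. Satisfied.

Valid — all requirements satisfied.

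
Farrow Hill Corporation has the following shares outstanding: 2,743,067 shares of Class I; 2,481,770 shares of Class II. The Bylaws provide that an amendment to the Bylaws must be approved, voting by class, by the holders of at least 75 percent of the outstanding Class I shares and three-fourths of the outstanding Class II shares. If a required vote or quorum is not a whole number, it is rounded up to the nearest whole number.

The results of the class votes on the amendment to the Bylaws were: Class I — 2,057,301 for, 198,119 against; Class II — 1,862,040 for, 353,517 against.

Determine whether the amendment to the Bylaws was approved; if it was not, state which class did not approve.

Class I: 3/4 of 2743067 = 2057300.25, rounded up to 2057301; 2,057,301 required, 2,057,301 in favor — approved.
Class II: 3/4 of 2481770 = 1861327.50, rounded up to 1861328; 1,861,328 required, 1,862,040 in favor — approved.

Approved — every class gave the required vote.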